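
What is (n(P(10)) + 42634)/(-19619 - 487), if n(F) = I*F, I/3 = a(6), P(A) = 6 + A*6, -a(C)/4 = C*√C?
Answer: -21317/10053 + 264*√6/1117 ≈ -1.5415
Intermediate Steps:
a(C) = -4*C^(3/2) (a(C) = -4*C*√C = -4*C^(3/2))
P(A) = 6 + 6*A
I = -72*√6 (I = 3*(-24*√6) = -72*√6 ≈ -176.36)
n(F) = -72*F*√6 (n(F) = (-72*√6)*F = -72*F*√6)
(n(P(10)) + 42634)/(-19619 - 487) = (-72*(6 + 6*10)*√6 + 42634)/(-19619 - 487) = (-72*(6 + 60)*√6 + 42634)/(-20106) = (-72*66*√6 + 42634)*(-1/20106) = (-4752*√6 + 42634)*(-1/20106) = (42634 - 4752*√6)*(-1/20106) = -21317/10053 + 264*√6/1117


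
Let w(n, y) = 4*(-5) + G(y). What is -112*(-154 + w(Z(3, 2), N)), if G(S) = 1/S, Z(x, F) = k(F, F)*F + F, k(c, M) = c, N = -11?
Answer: 214480/11 ≈ 19498.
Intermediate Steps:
Z(x, F) = F + F² (Z(x, F) = F*F + F = F² + F = F + F²)
w(n, y) = -20 + 1/y (w(n, y) = 4*(-5) + 1/y = -20 + 1/y)
-112*(-154 + w(Z(3, 2), N)) = -112*(-154 + (-20 + 1/(-11))) = -112*(-154 + (-20 - 1/11)) = -112*(-154 - 221/11) = -112*(-1915/11) = 214480/11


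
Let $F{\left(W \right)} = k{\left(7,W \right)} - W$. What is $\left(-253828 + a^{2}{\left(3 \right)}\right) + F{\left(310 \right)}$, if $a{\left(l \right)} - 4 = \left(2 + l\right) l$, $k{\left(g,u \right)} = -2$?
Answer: $-253779$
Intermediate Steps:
$a{\left(l \right)} = 4 + l \left(2 + l\right)$ ($a{\left(l \right)} = 4 + \left(2 + l\right) l = 4 + l \left(2 + l\right)$)
$F{\left(W \right)} = -2 - W$
$\left(-253828 + a^{2}{\left(3 \right)}\right) + F{\left(310 \right)} = \left(-253828 + \left(4 + 3^{2} + 2 \cdot 3\right)^{2}\right) - 312 = \left(-253828 + \left(4 + 9 + 6\right)^{2}\right) - 312 = \left(-253828 + 19^{2}\right) - 312 = \left(-253828 + 361\right) - 312 = -253467 - 312 = -253779$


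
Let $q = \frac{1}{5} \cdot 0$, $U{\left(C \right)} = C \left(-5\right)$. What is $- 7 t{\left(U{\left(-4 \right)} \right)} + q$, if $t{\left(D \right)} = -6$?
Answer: $42$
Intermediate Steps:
$U{\left(C \right)} = - 5 C$
$q = 0$ ($q = \frac{1}{5} \cdot 0 = 0$)
$- 7 t{\left(U{\left(-4 \right)} \right)} + q = \left(-7\right) \left(-6\right) + 0 = 42 + 0 = 42$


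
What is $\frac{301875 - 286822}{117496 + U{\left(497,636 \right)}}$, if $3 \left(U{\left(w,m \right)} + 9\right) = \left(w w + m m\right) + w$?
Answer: $\frac{15053}{334821} \approx 0.044958$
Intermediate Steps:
$U{\left(w,m \right)} = -9 + \frac{w}{3} + \frac{m^{2}}{3} + \frac{w^{2}}{3}$ ($U{\left(w,m \right)} = -9 + \frac{\left(w w + m m\right) + w}{3} = -9 + \frac{\left(w^{2} + m^{2}\right) + w}{3} = -9 + \frac{\left(m^{2} + w^{2}\right) + w}{3} = -9 + \frac{w + m^{2} + w^{2}}{3} = -9 + \left(\frac{w}{3} + \frac{m^{2}}{3} + \frac{w^{2}}{3}\right) = -9 + \frac{w}{3} + \frac{m^{2}}{3} + \frac{w^{2}}{3}$)
$\frac{301875 - 286822}{117496 + U{\left(497,636 \right)}} = \frac{301875 - 286822}{117496 + \left(-9 + \frac{1}{3} \cdot 497 + \frac{636^{2}}{3} + \frac{497^{2}}{3}\right)} = \frac{15053}{117496 + \left(-9 + \frac{497}{3} + \frac{1}{3} \cdot 404496 + \frac{1}{3} \cdot 247009\right)} = \frac{15053}{117496 + \left(-9 + \frac{497}{3} + 134832 + \frac{247009}{3}\right)} = \frac{15053}{117496 + 217325} = \frac{15053}{334821}$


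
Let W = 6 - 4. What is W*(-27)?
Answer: -54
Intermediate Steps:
W = 2
W*(-27) = 2*(-27) = -54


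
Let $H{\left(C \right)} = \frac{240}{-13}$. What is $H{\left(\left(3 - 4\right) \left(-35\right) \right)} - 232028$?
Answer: $- \frac{3016604}{13} \approx -2.3205 \cdot 10^{5}$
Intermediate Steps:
$H{\left(C \right)} = - \frac{240}{13}$ ($H{\left(C \right)} = 240 \left(- \frac{1}{13}\right) = - \frac{240}{13}$)
$H{\left(\left(3 - 4\right) \left(-35\right) \right)} - 232028 = - \frac{240}{13} - 232028 = - \frac{3016604}{13}$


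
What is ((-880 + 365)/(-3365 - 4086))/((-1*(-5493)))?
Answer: 515/40928343 ≈ 1.2583e-5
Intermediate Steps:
((-880 + 365)/(-3365 - 4086))/((-1*(-5493))) = -515/(-7451)/5493 = -515*(-1/7451)*(1/5493) = (515/7451)*(1/5493) = 515/40928343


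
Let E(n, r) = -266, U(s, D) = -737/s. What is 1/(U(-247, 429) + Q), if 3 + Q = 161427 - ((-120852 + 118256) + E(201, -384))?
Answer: 247/40579379 ≈ 6.0868e-6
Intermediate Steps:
Q = 164286 (Q = -3 + (161427 - ((-120852 + 118256) - 266)) = -3 + (161427 - (-2596 - 266)) = -3 + (161427 - 1*(-2862)) = -3 + (161427 + 2862) = -3 + 164289 = 164286)
1/(U(-247, 429) + Q) = 1/(-737/(-247) + 164286) = 1/(-737*(-1/247) + 164286) = 1/(737/247 + 164286) = 1/(40579379/247) = 247/40579379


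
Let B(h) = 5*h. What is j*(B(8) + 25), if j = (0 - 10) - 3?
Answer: -845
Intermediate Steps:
j = -13 (j = -10 - 3 = -13)
j*(B(8) + 25) = -13*(5*8 + 25) = -13*(40 + 25) = -13*65 = -845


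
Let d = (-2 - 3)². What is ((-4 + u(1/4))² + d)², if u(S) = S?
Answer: 390625/256 ≈ 1525.9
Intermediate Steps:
d = 25 (d = (-5)² = 25)
((-4 + u(1/4))² + d)² = ((-4 + 1/4)² + 25)² = ((-4 + ¼)² + 25)² = ((-15/4)² + 25)² = (225/16 + 25)² = (625/16)² = 390625/256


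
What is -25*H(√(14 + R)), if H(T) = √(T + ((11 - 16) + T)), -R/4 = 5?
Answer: -25*√(-5 + 2*I*√6) ≈ -25.0 - 61.237*I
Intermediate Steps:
R = -20 (R = -4*5 = -20)
H(T) = √(-5 + 2*T) (H(T) = √(T + (-5 + T)) = √(-5 + 2*T))
-25*H(√(14 + R)) = -25*√(-5 + 2*√(14 - 20)) = -25*√(-5 + 2*√(-6)) = -25*√(-5 + 2*(I*√6)) = -25*√(-5 + 2*I*√6)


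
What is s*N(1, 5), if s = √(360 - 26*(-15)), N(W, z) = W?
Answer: 5*√30 ≈ 27.386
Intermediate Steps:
s = 5*√30 (s = √(360 + 390) = √750 = 5*√30 ≈ 27.386)
s*N(1, 5) = (5*√30)*1 = 5*√30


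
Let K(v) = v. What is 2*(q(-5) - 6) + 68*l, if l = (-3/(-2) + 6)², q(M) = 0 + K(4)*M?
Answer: 3773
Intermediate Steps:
q(M) = 4*M (q(M) = 0 + 4*M = 4*M)
l = 225/4 (l = (-½*(-3) + 6)² = (3/2 + 6)² = (15/2)² = 225/4 ≈ 56.250)
2*(q(-5) - 6) + 68*l = 2*(4*(-5) - 6) + 68*(225/4) = 2*(-20 - 6) + 3825 = 2*(-26) + 3825 = -52 + 3825 = 3773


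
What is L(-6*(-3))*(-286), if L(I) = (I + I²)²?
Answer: -33451704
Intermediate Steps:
L(-6*(-3))*(-286) = ((-6*(-3))²*(1 - 6*(-3))²)*(-286) = (18²*(1 + 18)²)*(-286) = (324*19²)*(-286) = (324*361)*(-286) = 116964*(-286) = -33451704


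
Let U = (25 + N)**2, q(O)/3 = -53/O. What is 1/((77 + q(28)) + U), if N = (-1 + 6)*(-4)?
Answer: 28/2697 ≈ 0.010382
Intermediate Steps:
q(O) = -159/O (q(O) = 3*(-53/O) = -159/O)
N = -20 (N = 5*(-4) = -20)
U = 25 (U = (25 - 20)**2 = 5**2 = 25)
1/((77 + q(28)) + U) = 1/((77 - 159/28) + 25) = 1/(1997/28 + 25) = 1/(2697/28) = 28/2697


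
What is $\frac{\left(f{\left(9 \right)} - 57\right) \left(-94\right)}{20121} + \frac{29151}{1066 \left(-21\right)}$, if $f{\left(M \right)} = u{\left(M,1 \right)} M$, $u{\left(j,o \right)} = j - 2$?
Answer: $- \frac{1623775}{1220674} \approx -1.3302$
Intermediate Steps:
$u{\left(j,o \right)} = -2 + j$
$f{\left(M \right)} = M \left(-2 + M\right)$ ($f{\left(M \right)} = \left(-2 + M\right) M = M \left(-2 + M\right)$)
$\frac{\left(f{\left(9 \right)} - 57\right) \left(-94\right)}{20121} + \frac{29151}{1066 \left(-21\right)} = \frac{\left(9 \left(-2 + 9\right) - 57\right) \left(-94\right)}{20121} + \frac{29151}{1066 \left(-21\right)} = \left(9 \cdot 7 - 57\right) \left(-94\right) \frac{1}{20121} + \frac{29151}{-22386} = \left(63 - 57\right) \left(-94\right) \frac{1}{20121} + 29151 \left(- \frac{1}{22386}\right) = 6 \left(-94\right) \frac{1}{20121} - \frac{237}{182} = \left(-564\right) \frac{1}{20121} - \frac{237}{182} = - \frac{188}{6707} - \frac{237}{182} = - \frac{1623775}{1220674}$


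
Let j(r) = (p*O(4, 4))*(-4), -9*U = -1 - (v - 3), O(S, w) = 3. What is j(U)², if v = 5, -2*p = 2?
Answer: 144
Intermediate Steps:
p = -1 (p = -½*2 = -1)
U = ⅓ (U = -(-1 - (5 - 3))/9 = -(-1 - 1*2)/9 = -(-1 - 2)/9 = -⅑*(-3) = ⅓ ≈ 0.33333)
j(r) = 12 (j(r) = -1*3*(-4) = -3*(-4) = 12)
j(U)² = 12² = 144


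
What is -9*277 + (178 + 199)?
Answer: -2116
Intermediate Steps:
-9*277 + (178 + 199) = -2493 + 377 = -2116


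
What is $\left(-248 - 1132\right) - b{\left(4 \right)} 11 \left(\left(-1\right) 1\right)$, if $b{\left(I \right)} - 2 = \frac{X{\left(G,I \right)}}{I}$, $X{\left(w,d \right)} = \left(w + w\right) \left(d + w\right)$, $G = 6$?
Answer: $-1028$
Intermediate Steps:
$X{\left(w,d \right)} = 2 w \left(d + w\right)$
$b{\left(I \right)} = 2 + \frac{72 + 12 I}{I}$ ($b{\left(I \right)} = 2 + \frac{2 \cdot 6 \left(I + 6\right)}{I} = 2 + \frac{2 \cdot 6 \left(6 + I\right)}{I} = 2 + \frac{72 + 12 I}{I}$)
$\left(-248 - 1132\right) - b{\left(4 \right)} 11 \left(\left(-1\right) 1\right) = \left(-248 - 1132\right) - \left(14 + \frac{72}{4}\right) 11 \left(\left(-1\right) 1\right) = -1380 - \left(14 + 72 \cdot \frac{1}{4}\right) 11 \left(-1\right) = -1380 - \left(14 + 18\right) 11 \left(-1\right) = -1380 - 32 \cdot 11 \left(-1\right) = -1380 - 352 \left(-1\right) = -1380 - -352 = -1380 + 352 = -1028$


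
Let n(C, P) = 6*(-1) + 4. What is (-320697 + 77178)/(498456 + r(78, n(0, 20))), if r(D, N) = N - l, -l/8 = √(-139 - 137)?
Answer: -60691509813/124228203890 + 974076*I*√69/62114101945 ≈ -0.48855 + 0.00013026*I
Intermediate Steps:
n(C, P) = -2 (n(C, P) = -6 + 4 = -2)
l = -16*I*√69 (l = -8*√(-139 - 137) = -16*I*√69 ≈ -132.91*I)
r(D, N) = N + 16*I*√69 (r(D, N) = N - (-16)*I*√69 = N + 16*I*√69)
(-320697 + 77178)/(498456 + r(78, n(0, 20))) = (-320697 + 77178)/(498456 + (-2 + 16*I*√69)) = -243519/(498454 + 16*I*√69)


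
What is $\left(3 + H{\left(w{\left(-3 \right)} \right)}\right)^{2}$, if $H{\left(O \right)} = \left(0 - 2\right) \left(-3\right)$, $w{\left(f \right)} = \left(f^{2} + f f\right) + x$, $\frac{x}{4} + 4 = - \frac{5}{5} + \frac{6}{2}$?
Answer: $81$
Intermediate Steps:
$x = -8$ ($x = -16 + 4 \left(- \frac{5}{5} + \frac{6}{2}\right) = -16 + 4 \left(\left(-5\right) \frac{1}{5} + 6 \cdot \frac{1}{2}\right) = -16 + 4 \left(-1 + 3\right) = -16 + 4 \cdot 2 = -16 + 8 = -8$)
$w{\left(f \right)} = -8 + 2 f^{2}$ ($w{\left(f \right)} = \left(f^{2} + f f\right) - 8 = \left(f^{2} + f^{2}\right) - 8 = 2 f^{2} - 8 = -8 + 2 f^{2}$)
$H{\left(O \right)} = 6$ ($H{\left(O \right)} = \left(-2\right) \left(-3\right) = 6$)
$\left(3 + H{\left(w{\left(-3 \right)} \right)}\right)^{2} = \left(3 + 6\right)^{2} = 9^{2} = 81$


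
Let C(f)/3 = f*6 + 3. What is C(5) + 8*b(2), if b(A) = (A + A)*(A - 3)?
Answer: 67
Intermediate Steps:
b(A) = 2*A*(-3 + A) (b(A) = (2*A)*(-3 + A) = 2*A*(-3 + A))
C(f) = 9 + 18*f (C(f) = 3*(f*6 + 3) = 3*(6*f + 3) = 3*(3 + 6*f) = 9 + 18*f)
C(5) + 8*b(2) = (9 + 18*5) + 8*(2*2*(-3 + 2)) = (9 + 90) + 8*(2*2*(-1)) = 99 + 8*(-4) = 99 - 32 = 67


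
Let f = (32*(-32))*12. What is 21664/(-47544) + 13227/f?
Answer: -37294655/24342528 ≈ -1.5321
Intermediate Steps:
f = -12288 (f = -1024*12 = -12288)
21664/(-47544) + 13227/f = 21664/(-47544) + 13227/(-12288) = 21664*(-1/47544) + 13227*(-1/12288) = -2708/5943 - 4409/4096 = -37294655/24342528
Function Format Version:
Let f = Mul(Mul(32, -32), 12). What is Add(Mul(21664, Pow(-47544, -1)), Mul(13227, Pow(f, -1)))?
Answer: Rational(-37294655, 24342528) ≈ -1.5321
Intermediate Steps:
f = -12288 (f = Mul(-1024, 12) = -12288)
Add(Mul(21664, Pow(-47544, -1)), Mul(13227, Pow(f, -1))) = Add(Mul(21664, Pow(-47544, -1)), Mul(13227, Pow(-12288, -1))) = Add(Mul(21664, Rational(-1, 47544)), Mul(13227, Rational(-1, 12288))) = Add(Rational(-2708, 5943), Rational(-4409, 4096)) = Rational(-37294655, 24342528)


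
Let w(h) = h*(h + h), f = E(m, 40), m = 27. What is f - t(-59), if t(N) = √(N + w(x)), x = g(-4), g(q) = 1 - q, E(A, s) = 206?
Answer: 206 - 3*I ≈ 206.0 - 3.0*I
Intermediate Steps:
f = 206
x = 5 (x = 1 - 1*(-4) = 1 + 4 = 5)
w(h) = 2*h² (w(h) = h*(2*h) = 2*h²)
t(N) = √(50 + N) (t(N) = √(N + 2*5²) = √(N + 2*25) = √(N + 50) = √(50 + N))
f - t(-59) = 206 - √(50 - 59) = 206 - √(-9) = 206 - 3*I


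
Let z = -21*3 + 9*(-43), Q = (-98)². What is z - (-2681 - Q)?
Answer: 11835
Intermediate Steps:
Q = 9604
z = -450 (z = -63 - 387 = -450)
z - (-2681 - Q) = -450 - (-2681 - 1*9604) = -450 - (-2681 - 9604) = -450 - 1*(-12285) = -450 + 12285 = 11835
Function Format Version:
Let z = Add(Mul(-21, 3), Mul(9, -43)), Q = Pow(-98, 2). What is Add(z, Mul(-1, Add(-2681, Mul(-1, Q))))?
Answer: 11835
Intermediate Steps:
Q = 9604
z = -450 (z = Add(-63, -387) = -450)
Add(z, Mul(-1, Add(-2681, Mul(-1, Q)))) = Add(-450, Mul(-1, Add(-2681, Mul(-1, 9604)))) = Add(-450, Mul(-1, Add(-2681, -9604))) = Add(-450, Mul(-1, -12285)) = Add(-450, 12285) = 11835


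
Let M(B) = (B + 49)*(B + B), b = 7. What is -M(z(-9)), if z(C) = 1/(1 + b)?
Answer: -393/32 ≈ -12.281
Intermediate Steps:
z(C) = 1/8 (z(C) = 1/(1 + 7) = 1/8)
M(B) = 2*B*(49 + B) (M(B) = (49 + B)*(2*B) = 2*B*(49 + B))
-M(z(-9)) = -2*(49 + 1/8)/8 = -2*393/(8*8) = -1*393/32 = -393/32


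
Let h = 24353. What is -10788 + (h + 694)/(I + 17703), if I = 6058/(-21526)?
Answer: -2055215094819/190534360 ≈ -10787.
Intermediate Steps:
I = -3029/10763 (I = 6058*(-1/21526) = -3029/10763 ≈ -0.28143)
-10788 + (h + 694)/(I + 17703) = -10788 + (24353 + 694)/(-3029/10763 + 17703) = -10788 + 25047/(190534360/10763) = -10788 + 25047*(10763/190534360) = -10788 + 269580861/190534360 = -2055215094819/190534360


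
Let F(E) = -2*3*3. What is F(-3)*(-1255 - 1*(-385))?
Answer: 15660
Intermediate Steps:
F(E) = -18 (F(E) = -6*3 = -18)
F(-3)*(-1255 - 1*(-385)) = -18*(-1255 - 1*(-385)) = -18*(-1255 + 385) = -18*(-870) = 15660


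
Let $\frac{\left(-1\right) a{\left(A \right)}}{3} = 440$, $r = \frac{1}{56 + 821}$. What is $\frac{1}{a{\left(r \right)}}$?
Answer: $- \frac{1}{1320} \approx -0.00075758$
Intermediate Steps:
$r = \frac{1}{877} \approx 0.0011403$
$a{\left(A \right)} = -1320$ ($a{\left(A \right)} = \left(-3\right) 440 = -1320$)
$\frac{1}{a{\left(r \right)}} = \frac{1}{-1320} = - \frac{1}{1320}$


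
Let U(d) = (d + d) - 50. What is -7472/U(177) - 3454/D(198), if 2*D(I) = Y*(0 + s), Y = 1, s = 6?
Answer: -67027/57 ≈ -1175.9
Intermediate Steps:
D(I) = 3 (D(I) = (1*(0 + 6))/2 = (1*6)/2 = (½)*6 = 3)
U(d) = -50 + 2*d (U(d) = 2*d - 50 = -50 + 2*d)
-7472/U(177) - 3454/D(198) = -7472/(-50 + 2*177) - 3454/3 = -7472/(-50 + 354) - 3454*⅓ = -7472/304 - 3454/3 = -7472*1/304 - 3454/3 = -467/19 - 3454/3 = -67027/57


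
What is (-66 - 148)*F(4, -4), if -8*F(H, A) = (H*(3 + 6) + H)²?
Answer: 42800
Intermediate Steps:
F(H, A) = -25*H²/2 (F(H, A) = -(H*(3 + 6) + H)²/8 = -(H*9 + H)²/8 = -(9*H + H)²/8 = -100*H²/8 = -25*H²/2)
(-66 - 148)*F(4, -4) = (-66 - 148)*(-25/2*4²) = -(-2675)*16 = -214*(-200) = 42800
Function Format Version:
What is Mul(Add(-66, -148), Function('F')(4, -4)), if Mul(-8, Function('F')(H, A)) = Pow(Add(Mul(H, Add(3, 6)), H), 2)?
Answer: 42800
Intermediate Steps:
Function('F')(H, A) = Mul(Rational(-25, 2), Pow(H, 2)) (Function('F')(H, A) = Mul(Rational(-1, 8), Pow(Add(Mul(H, Add(3, 6)), H), 2)) = Mul(Rational(-1, 8), Pow(Add(Mul(H, 9), H), 2)) = Mul(Rational(-1, 8), Pow(Add(Mul(9, H), H), 2)) = Mul(Rational(-1, 8), Pow(Mul(10, H), 2)) = Mul(Rational(-1, 8), Mul(100, Pow(H, 2))) = Mul(Rational(-25, 2), Pow(H, 2)))
Mul(Add(-66, -148), Function('F')(4, -4)) = Mul(Add(-66, -148), Mul(Rational(-25, 2), Pow(4, 2))) = Mul(-214, Mul(Rational(-25, 2), 16)) = Mul(-214, -200) = 42800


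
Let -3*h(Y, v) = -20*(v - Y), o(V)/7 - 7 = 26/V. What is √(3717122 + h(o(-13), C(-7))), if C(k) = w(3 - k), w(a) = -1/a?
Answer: 2*√929222 ≈ 1927.9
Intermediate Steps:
o(V) = 49 + 182/V (o(V) = 49 + 7*(26/V) = 49 + 182/V)
C(k) = -1/(3 - k)
h(Y, v) = -20*Y/3 + 20*v/3 (h(Y, v) = -(-20)*(v - Y)/3 = -(-20*v + 20*Y)/3 = -20*Y/3 + 20*v/3)
√(3717122 + h(o(-13), C(-7))) = √(3717122 + (-20*(49 + 182/(-13))/3 + 20/(3*(-3 - 7)))) = √(3717122 + (-20*(49 + 182*(-1/13))/3 + (20/3)/(-10))) = √(3717122 + (-20*(49 - 14)/3 + (20/3)*(-⅒))) = √(3717122 + (-20/3*35 - ⅔)) = √(3717122 + (-700/3 - ⅔)) = √(3717122 - 234) = √3716888 = 2*√929222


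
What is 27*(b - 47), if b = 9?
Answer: -1026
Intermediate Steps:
27*(b - 47) = 27*(9 - 47) = 27*(-38) = -1026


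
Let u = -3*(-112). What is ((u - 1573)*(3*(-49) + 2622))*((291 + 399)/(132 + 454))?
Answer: -1056243375/293 ≈ -3.6049e+6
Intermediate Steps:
u = 336
((u - 1573)*(3*(-49) + 2622))*((291 + 399)/(132 + 454)) = ((336 - 1573)*(3*(-49) + 2622))*((291 + 399)/(132 + 454)) = (-1237*(-147 + 2622))*(690/586) = (-1237*2475)*(690*(1/586)) = -3061575*345/293 = -1056243375/293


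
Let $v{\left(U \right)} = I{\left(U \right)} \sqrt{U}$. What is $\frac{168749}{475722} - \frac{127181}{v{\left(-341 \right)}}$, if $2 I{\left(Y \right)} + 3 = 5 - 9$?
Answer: $\frac{168749}{475722} - \frac{254362 i \sqrt{341}}{2387} \approx 0.35472 - 1967.8 i$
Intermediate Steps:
$I{\left(Y \right)} = - \frac{7}{2}$ ($I{\left(Y \right)} = - \frac{3}{2} + \frac{5 - 9}{2} = - \frac{3}{2} + \frac{1}{2} \left(-4\right) = - \frac{3}{2} - 2 = - \frac{7}{2}$)
$v{\left(U \right)} = - \frac{7 \sqrt{U}}{2}$
$\frac{168749}{475722} - \frac{127181}{v{\left(-341 \right)}} = \frac{168749}{475722} - \frac{127181}{\left(- \frac{7}{2}\right) \sqrt{-341}} = 168749 \cdot \frac{1}{475722} - \frac{127181}{\left(- \frac{7}{2}\right) i \sqrt{341}} = \frac{168749}{475722} - \frac{127181}{\left(- \frac{7}{2}\right) i \sqrt{341}} = \frac{168749}{475722} - 127181 \frac{2 i \sqrt{341}}{2387} = \frac{168749}{475722} - \frac{254362 i \sqrt{341}}{2387}$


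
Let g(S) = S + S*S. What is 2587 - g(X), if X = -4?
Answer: 2575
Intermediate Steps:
g(S) = S + S**2
2587 - g(X) = 2587 - (-4)*(1 - 4) = 2587 - (-4)*(-3) = 2587 - 1*12 = 2587 - 12 = 2575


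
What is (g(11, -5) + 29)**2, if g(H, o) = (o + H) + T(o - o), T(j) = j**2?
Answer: 1225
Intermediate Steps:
g(H, o) = H + o (g(H, o) = (o + H) + (o - o)**2 = (H + o) + 0**2 = (H + o) + 0 = H + o)
(g(11, -5) + 29)**2 = ((11 - 5) + 29)**2 = (6 + 29)**2 = 35**2 = 1225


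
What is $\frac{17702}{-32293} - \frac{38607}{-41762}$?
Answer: $\frac{507464927}{1348620266} \approx 0.37628$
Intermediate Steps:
$\frac{17702}{-32293} - \frac{38607}{-41762} = 17702 \left(- \frac{1}{32293}\right) - - \frac{38607}{41762} = - \frac{17702}{32293} + \frac{38607}{41762} = \frac{507464927}{1348620266}$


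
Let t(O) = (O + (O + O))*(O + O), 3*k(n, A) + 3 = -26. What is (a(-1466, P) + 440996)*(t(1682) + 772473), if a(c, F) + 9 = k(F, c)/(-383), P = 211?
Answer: 2997470001113988/383 ≈ 7.8263e+12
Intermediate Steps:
k(n, A) = -29/3 (k(n, A) = -1 + (⅓)*(-26) = -1 - 26/3 = -29/3)
t(O) = 6*O² (t(O) = (O + 2*O)*(2*O) = (3*O)*(2*O) = 6*O²)
a(c, F) = -10312/1149 (a(c, F) = -9 - 29/3/(-383) = -9 - 29/3*(-1/383) = -9 + 29/1149 = -10312/1149)
(a(-1466, P) + 440996)*(t(1682) + 772473) = (-10312/1149 + 440996)*(6*1682² + 772473) = 506694092*(6*2829124 + 772473)/1149 = 506694092*(16974744 + 772473)/1149 = (506694092/1149)*17747217 = 2997470001113988/383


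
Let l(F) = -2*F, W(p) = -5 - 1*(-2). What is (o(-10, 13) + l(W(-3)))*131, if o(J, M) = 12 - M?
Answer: 655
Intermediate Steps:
W(p) = -3 (W(p) = -5 + 2 = -3)
(o(-10, 13) + l(W(-3)))*131 = ((12 - 1*13) - 2*(-3))*131 = ((12 - 13) + 6)*131 = (-1 + 6)*131 = 5*131 = 655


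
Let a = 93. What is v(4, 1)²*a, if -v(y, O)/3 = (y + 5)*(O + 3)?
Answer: 1084752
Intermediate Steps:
v(y, O) = -3*(3 + O)*(5 + y) (v(y, O) = -3*(y + 5)*(O + 3) = -3*(5 + y)*(3 + O) = -3*(3 + O)*(5 + y))
v(4, 1)²*a = (-45 - 15*1 - 9*4 - 3*1*4)²*93 = (-45 - 15 - 36 - 12)²*93 = (-108)²*93 = 11664*93 = 1084752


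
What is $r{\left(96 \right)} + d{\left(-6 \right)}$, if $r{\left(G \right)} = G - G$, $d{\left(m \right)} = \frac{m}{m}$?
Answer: $1$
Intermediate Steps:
$d{\left(m \right)} = 1$
$r{\left(G \right)} = 0$
$r{\left(96 \right)} + d{\left(-6 \right)} = 0 + 1 = 1$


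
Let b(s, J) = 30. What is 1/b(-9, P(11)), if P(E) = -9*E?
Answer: 1/30 ≈ 0.033333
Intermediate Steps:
1/b(-9, P(11)) = 1/30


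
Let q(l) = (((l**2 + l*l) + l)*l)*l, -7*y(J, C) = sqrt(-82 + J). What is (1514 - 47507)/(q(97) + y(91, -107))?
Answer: -107317/415266214 ≈ -0.00025843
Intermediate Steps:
y(J, C) = -sqrt(-82 + J)/7
q(l) = l**2*(l + 2*l**2) (q(l) = (((l**2 + l**2) + l)*l)*l = ((2*l**2 + l)*l)*l = ((l + 2*l**2)*l)*l = (l*(l + 2*l**2))*l = l**2*(l + 2*l**2))
(1514 - 47507)/(q(97) + y(91, -107)) = (1514 - 47507)/(97**3*(1 + 2*97) - sqrt(-82 + 91)/7) = -45993/(912673*(1 + 194) - sqrt(9)/7) = -45993/(912673*195 - 1/7*3) = -45993/(177971235 - 3/7) = -45993/1245798642/7 = -45993*7/1245798642 = -107317/415266214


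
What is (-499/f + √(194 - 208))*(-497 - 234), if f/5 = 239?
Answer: 364769/1195 - 731*I*√14 ≈ 305.25 - 2735.2*I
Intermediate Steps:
f = 1195 (f = 5*239 = 1195)
(-499/f + √(194 - 208))*(-497 - 234) = (-499/1195 + √(194 - 208))*(-497 - 234) = (-499*1/1195 + √(-14))*(-731) = (-499/1195 + I*√14)*(-731) = 364769/1195 - 731*I*√14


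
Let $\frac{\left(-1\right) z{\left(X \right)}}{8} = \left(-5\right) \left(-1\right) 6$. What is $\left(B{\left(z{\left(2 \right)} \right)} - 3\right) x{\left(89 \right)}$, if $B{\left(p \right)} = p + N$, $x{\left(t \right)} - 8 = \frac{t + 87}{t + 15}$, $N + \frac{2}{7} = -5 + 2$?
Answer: $- \frac{31032}{13} \approx -2387.1$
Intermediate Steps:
$N = - \frac{23}{7}$ ($N = - \frac{2}{7} + \left(-5 + 2\right) = - \frac{2}{7} - 3 = - \frac{23}{7} \approx -3.2857$)
$x{\left(t \right)} = 8 + \frac{87 + t}{15 + t}$ ($x{\left(t \right)} = 8 + \frac{t + 87}{t + 15} = 8 + \frac{87 + t}{15 + t}$)
$z{\left(X \right)} = -240$ ($z{\left(X \right)} = - 8 \left(-5\right) \left(-1\right) 6 = - 8 \cdot 5 \cdot 6 = \left(-8\right) 30 = -240$)
$B{\left(p \right)} = - \frac{23}{7} + p$ ($B{\left(p \right)} = p - \frac{23}{7} = - \frac{23}{7} + p$)
$\left(B{\left(z{\left(2 \right)} \right)} - 3\right) x{\left(89 \right)} = \left(\left(- \frac{23}{7} - 240\right) - 3\right) \frac{9 \left(23 + 89\right)}{15 + 89} = \left(- \frac{1703}{7} - 3\right) 9 \cdot \frac{1}{104} \cdot 112 = - \frac{1724 \cdot 9 \cdot \frac{1}{104} \cdot 112}{7} = \left(- \frac{1724}{7}\right) \frac{126}{13} = - \frac{31032}{13}$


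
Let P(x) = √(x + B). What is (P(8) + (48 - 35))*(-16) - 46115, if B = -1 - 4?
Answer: -46323 - 16*√3 ≈ -46351.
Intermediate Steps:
B = -5
P(x) = √(-5 + x) (P(x) = √(x - 5) = √(-5 + x))
(P(8) + (48 - 35))*(-16) - 46115 = (√(-5 + 8) + (48 - 35))*(-16) - 46115 = (√3 + 13)*(-16) - 46115 = (13 + √3)*(-16) - 46115 = (-208 - 16*√3) - 46115 = -46323 - 16*√3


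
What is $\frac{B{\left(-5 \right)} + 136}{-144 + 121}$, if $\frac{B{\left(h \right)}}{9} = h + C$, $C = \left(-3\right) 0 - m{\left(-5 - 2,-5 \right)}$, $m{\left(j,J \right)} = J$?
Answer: $- \frac{136}{23} \approx -5.913$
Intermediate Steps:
$C = 5$ ($C = \left(-3\right) 0 - -5 = 0 + 5 = 5$)
$B{\left(h \right)} = 45 + 9 h$ ($B{\left(h \right)} = 9 \left(h + 5\right) = 9 \left(5 + h\right) = 45 + 9 h$)
$\frac{B{\left(-5 \right)} + 136}{-144 + 121} = \frac{\left(45 + 9 \left(-5\right)\right) + 136}{-144 + 121} = \frac{\left(45 - 45\right) + 136}{-23} = \left(0 + 136\right) \left(- \frac{1}{23}\right) = 136 \left(- \frac{1}{23}\right) = - \frac{136}{23}$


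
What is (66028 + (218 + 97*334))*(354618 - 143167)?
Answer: 20858372444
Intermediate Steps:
(66028 + (218 + 97*334))*(354618 - 143167) = (66028 + (218 + 32398))*211451 = (66028 + 32616)*211451 = 98644*211451 = 20858372444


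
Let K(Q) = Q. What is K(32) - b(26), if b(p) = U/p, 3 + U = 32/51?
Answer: 42553/1326 ≈ 32.091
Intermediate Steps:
U = -121/51 (U = -3 + 32/51 = -121/51 ≈ -2.3725)
b(p) = -121/(51*p)
K(32) - b(26) = 32 - (-121)/(51*26) = 32 - 1*(-121/1326) = 32 + 121/1326 = 42553/1326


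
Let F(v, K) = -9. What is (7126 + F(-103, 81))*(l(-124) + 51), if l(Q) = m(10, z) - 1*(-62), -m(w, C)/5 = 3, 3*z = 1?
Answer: 697466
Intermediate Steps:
z = ⅓ (z = (⅓)*1 = ⅓ ≈ 0.33333)
m(w, C) = -15 (m(w, C) = -5*3 = -15)
l(Q) = 47 (l(Q) = -15 - 1*(-62) = -15 + 62 = 47)
(7126 + F(-103, 81))*(l(-124) + 51) = (7126 - 9)*(47 + 51) = 7117*98 = 697466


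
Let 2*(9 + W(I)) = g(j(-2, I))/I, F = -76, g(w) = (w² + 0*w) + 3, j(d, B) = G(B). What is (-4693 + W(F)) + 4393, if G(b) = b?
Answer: -52747/152 ≈ -347.02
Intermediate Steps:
j(d, B) = B
g(w) = 3 + w² (g(w) = (w² + 0) + 3 = w² + 3 = 3 + w²)
W(I) = -9 + (3 + I²)/(2*I) (W(I) = -9 + ((3 + I²)/I)/2 = -9 + (3 + I²)/(2*I))
(-4693 + W(F)) + 4393 = (-4693 + (-9 + (½)*(-76) + (3/2)/(-76))) + 4393 = (-4693 + (-9 - 38 + (3/2)*(-1/76))) + 4393 = (-4693 + (-9 - 38 - 3/152)) + 4393 = (-4693 - 7147/152) + 4393 = -720483/152 + 4393 = -52747/152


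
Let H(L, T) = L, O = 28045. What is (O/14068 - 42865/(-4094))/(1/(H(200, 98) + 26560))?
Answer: 2401178312250/7199299 ≈ 3.3353e+5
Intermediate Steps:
(O/14068 - 42865/(-4094))/(1/(H(200, 98) + 26560)) = (28045/14068 - 42865/(-4094))/(1/(200 + 26560)) = (28045*(1/14068) - 42865*(-1/4094))/(1/26760) = (28045/14068 + 42865/4094)/(1/26760) = (358920525/28797196)*26760 = 2401178312250/7199299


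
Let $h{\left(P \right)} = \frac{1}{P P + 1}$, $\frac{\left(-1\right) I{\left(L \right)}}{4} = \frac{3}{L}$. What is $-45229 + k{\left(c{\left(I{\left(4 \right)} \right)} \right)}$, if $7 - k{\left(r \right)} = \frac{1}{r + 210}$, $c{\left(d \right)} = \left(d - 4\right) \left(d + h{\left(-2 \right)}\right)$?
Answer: $- \frac{51914861}{1148} \approx -45222.0$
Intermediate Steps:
$I{\left(L \right)} = - \frac{12}{L}$ ($I{\left(L \right)} = - 4 \frac{3}{L} = - \frac{12}{L}$)
$h{\left(P \right)} = \frac{1}{1 + P^{2}}$ ($h{\left(P \right)} = \frac{1}{P^{2} + 1} = \frac{1}{1 + P^{2}}$)
$c{\left(d \right)} = \left(-4 + d\right) \left(\frac{1}{5} + d\right)$ ($c{\left(d \right)} = \left(d - 4\right) \left(d + \frac{1}{1 + \left(-2\right)^{2}}\right) = \left(-4 + d\right) \left(d + \frac{1}{1 + 4}\right) = \left(-4 + d\right) \left(d + \frac{1}{5}\right) = \left(-4 + d\right) \left(\frac{1}{5} + d\right)$)
$k{\left(r \right)} = 7 - \frac{1}{210 + r}$ ($k{\left(r \right)} = 7 - \frac{1}{r + 210} = 7 - \frac{1}{210 + r}$)
$-45229 + k{\left(c{\left(I{\left(4 \right)} \right)} \right)} = -45229 + \frac{1469 + 7 \left(- \frac{4}{5} + \left(- \frac{12}{4}\right)^{2} - \frac{19 \left(- \frac{12}{4}\right)}{5}\right)}{210 - \left(\frac{4}{5} - 9 + \frac{19}{5} \left(-12\right) \frac{1}{4}\right)} = -45229 + \frac{1469 + 7 \left(- \frac{4}{5} + \left(\left(-12\right) \frac{1}{4}\right)^{2} - \frac{19 \left(\left(-12\right) \frac{1}{4}\right)}{5}\right)}{210 - \left(\frac{4}{5} - 9 + \frac{19}{5} \left(-12\right) \frac{1}{4}\right)} = -45229 + \frac{1469 + 7 \left(- \frac{4}{5} + \left(-3\right)^{2} - - \frac{57}{5}\right)}{210 - \left(- \frac{53}{5} - 9\right)} = -45229 + \frac{1469 + 7 \left(- \frac{4}{5} + 9 + \frac{57}{5}\right)}{210 + \left(- \frac{4}{5} + 9 + \frac{57}{5}\right)} = -45229 + \frac{1469 + 7 \cdot \frac{98}{5}}{210 + \frac{98}{5}} = -45229 + \frac{1469 + \frac{686}{5}}{\frac{1148}{5}} = -45229 + \frac{5}{1148} \cdot \frac{8031}{5} = -45229 + \frac{8031}{1148} = - \frac{51914861}{1148}$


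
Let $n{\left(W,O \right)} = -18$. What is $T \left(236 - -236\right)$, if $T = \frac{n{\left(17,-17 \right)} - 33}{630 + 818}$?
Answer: $- \frac{3009}{181} \approx -16.624$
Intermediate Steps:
$T = - \frac{51}{1448}$ ($T = \frac{-18 - 33}{630 + 818} = - \frac{51}{1448} \approx -0.035221$)
$T \left(236 - -236\right) = - \frac{51 \left(236 - -236\right)}{1448} = - \frac{51 \left(236 + 236\right)}{1448} = \left(- \frac{51}{1448}\right) 472 = - \frac{3009}{181}$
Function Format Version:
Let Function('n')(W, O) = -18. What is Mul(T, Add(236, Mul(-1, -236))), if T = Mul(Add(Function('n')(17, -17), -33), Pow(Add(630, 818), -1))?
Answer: Rational(-3009, 181) ≈ -16.624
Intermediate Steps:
T = Rational(-51, 1448) (T = Mul(Add(-18, -33), Pow(Add(630, 818), -1)) = Mul(-51, Pow(1448, -1)) = Mul(-51, Rational(1, 1448)) = Rational(-51, 1448) ≈ -0.035221)
Mul(T, Add(236, Mul(-1, -236))) = Mul(Rational(-51, 1448), Add(236, Mul(-1, -236))) = Mul(Rational(-51, 1448), Add(236, 236)) = Mul(Rational(-51, 1448), 472) = Rational(-3009, 181)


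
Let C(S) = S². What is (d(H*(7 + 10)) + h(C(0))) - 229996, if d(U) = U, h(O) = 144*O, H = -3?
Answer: -230047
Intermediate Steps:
(d(H*(7 + 10)) + h(C(0))) - 229996 = (-3*(7 + 10) + 144*0²) - 229996 = (-3*17 + 144*0) - 229996 = (-51 + 0) - 229996 = -51 - 229996 = -230047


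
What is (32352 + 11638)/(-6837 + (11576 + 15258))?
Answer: 43990/19997 ≈ 2.1998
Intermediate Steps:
(32352 + 11638)/(-6837 + (11576 + 15258)) = 43990/(-6837 + 26834) = 43990/19997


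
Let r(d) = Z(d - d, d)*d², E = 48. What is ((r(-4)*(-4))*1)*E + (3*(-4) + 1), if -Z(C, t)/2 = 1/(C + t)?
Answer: -1547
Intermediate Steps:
Z(C, t) = -2/(C + t)
r(d) = -2*d (r(d) = (-2/((d - d) + d))*d² = (-2/(0 + d))*d² = (-2/d)*d² = -2*d)
((r(-4)*(-4))*1)*E + (3*(-4) + 1) = ((-2*(-4)*(-4))*1)*48 + (3*(-4) + 1) = ((8*(-4))*1)*48 + (-12 + 1) = -32*1*48 - 11 = -32*48 - 11 = -1536 - 11 = -1547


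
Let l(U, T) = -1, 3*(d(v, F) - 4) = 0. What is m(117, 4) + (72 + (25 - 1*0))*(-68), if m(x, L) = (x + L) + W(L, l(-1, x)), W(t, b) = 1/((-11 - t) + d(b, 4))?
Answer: -71226/11 ≈ -6475.1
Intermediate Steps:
d(v, F) = 4 (d(v, F) = 4 + (⅓)*0 = 4 + 0 = 4)
W(t, b) = 1/(-7 - t) (W(t, b) = 1/((-11 - t) + 4) = 1/(-7 - t))
m(x, L) = L + x - 1/(7 + L) (m(x, L) = (x + L) - 1/(7 + L) = (L + x) - 1/(7 + L) = L + x - 1/(7 + L))
m(117, 4) + (72 + (25 - 1*0))*(-68) = (-1 + (7 + 4)*(4 + 117))/(7 + 4) + (72 + (25 - 1*0))*(-68) = (-1 + 11*121)/11 + (72 + (25 + 0))*(-68) = (-1 + 1331)/11 + (72 + 25)*(-68) = (1/11)*1330 + 97*(-68) = 1330/11 - 6596 = -71226/11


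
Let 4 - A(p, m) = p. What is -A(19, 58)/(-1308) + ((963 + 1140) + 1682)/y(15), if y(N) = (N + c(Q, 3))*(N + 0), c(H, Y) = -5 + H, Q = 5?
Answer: 329827/19620 ≈ 16.811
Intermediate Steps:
A(p, m) = 4 - p
y(N) = N**2 (y(N) = (N + (-5 + 5))*(N + 0) = (N + 0)*N = N*N = N**2)
-A(19, 58)/(-1308) + ((963 + 1140) + 1682)/y(15) = -(4 - 1*19)/(-1308) + ((963 + 1140) + 1682)/(15**2) = -(4 - 19)*(-1/1308) + (2103 + 1682)/225 = -1*(-15)*(-1/1308) + 3785*(1/225) = 15*(-1/1308) + 757/45 = -5/436 + 757/45 = 329827/19620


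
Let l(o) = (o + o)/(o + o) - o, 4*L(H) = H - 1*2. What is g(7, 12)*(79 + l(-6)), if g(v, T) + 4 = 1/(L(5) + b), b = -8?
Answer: -10320/29 ≈ -355.86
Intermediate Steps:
L(H) = -½ + H/4 (L(H) = (H - 1*2)/4 = (H - 2)/4 = (-2 + H)/4 = -½ + H/4)
g(v, T) = -120/29 (g(v, T) = -4 + 1/((-½ + (¼)*5) - 8) = -4 + 1/((-½ + 5/4) - 8) = -4 + 1/(¾ - 8) = -4 + 1/(-29/4) = -4 - 4/29 = -120/29)
l(o) = 1 - o (l(o) = (2*o)/((2*o)) - o = (2*o)*(1/(2*o)) - o = 1 - o)
g(7, 12)*(79 + l(-6)) = -120*(79 + (1 - 1*(-6)))/29 = -120*(79 + (1 + 6))/29 = -120*(79 + 7)/29 = -120/29*86 = -10320/29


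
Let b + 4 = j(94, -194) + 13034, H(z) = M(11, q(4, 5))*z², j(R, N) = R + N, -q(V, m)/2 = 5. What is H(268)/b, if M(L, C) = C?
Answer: -71824/1293 ≈ -55.548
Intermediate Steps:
q(V, m) = -10 (q(V, m) = -2*5 = -10)
j(R, N) = N + R
H(z) = -10*z²
b = 12930 (b = -4 + ((-194 + 94) + 13034) = -4 + (-100 + 13034) = -4 + 12934 = 12930)
H(268)/b = -10*268²/12930 = -10*71824*(1/12930) = -718240*1/12930 = -71824/1293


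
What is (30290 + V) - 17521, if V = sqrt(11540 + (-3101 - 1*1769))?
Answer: 12769 + sqrt(6670) ≈ 12851.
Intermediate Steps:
V = sqrt(6670) (V = sqrt(11540 + (-3101 - 1769)) = sqrt(11540 - 4870) = sqrt(6670) ≈ 81.670)
(30290 + V) - 17521 = (30290 + sqrt(6670)) - 17521 = 12769 + sqrt(6670)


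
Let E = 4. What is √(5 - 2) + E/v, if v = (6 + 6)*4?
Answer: 1/12 + √3 ≈ 1.8154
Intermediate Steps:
v = 48 (v = 12*4 = 48)
√(5 - 2) + E/v = √(5 - 2) + 4/48 = √3 + 4*(1/48) = √3 + 1/12 = 1/12 + √3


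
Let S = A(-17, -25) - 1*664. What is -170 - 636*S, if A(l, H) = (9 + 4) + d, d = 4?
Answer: 411322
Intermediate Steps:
A(l, H) = 17 (A(l, H) = (9 + 4) + 4 = 13 + 4 = 17)
S = -647 (S = 17 - 1*664 = 17 - 664 = -647)
-170 - 636*S = -170 - 636*(-647) = -170 + 411492 = 411322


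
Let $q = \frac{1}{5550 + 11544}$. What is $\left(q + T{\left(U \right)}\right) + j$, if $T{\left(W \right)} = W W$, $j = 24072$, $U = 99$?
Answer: $\frac{579025063}{17094} \approx 33873.0$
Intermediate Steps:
$T{\left(W \right)} = W^{2}$
$q = \frac{1}{17094} \approx 5.85 \cdot 10^{-5}$
$\left(q + T{\left(U \right)}\right) + j = \left(\frac{1}{17094} + 99^{2}\right) + 24072 = \left(\frac{1}{17094} + 9801\right) + 24072 = \frac{167538295}{17094} + 24072 = \frac{579025063}{17094}$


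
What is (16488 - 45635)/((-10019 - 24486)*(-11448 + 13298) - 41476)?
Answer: 29147/63875726 ≈ 0.00045631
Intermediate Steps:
(16488 - 45635)/((-10019 - 24486)*(-11448 + 13298) - 41476) = -29147/(-34505*1850 - 41476) = -29147/(-63834250 - 41476) = -29147/(-63875726) = -29147*(-1/63875726) = 29147/63875726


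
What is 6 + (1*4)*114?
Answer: 462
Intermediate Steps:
6 + (1*4)*114 = 6 + 4*114 = 6 + 456 = 462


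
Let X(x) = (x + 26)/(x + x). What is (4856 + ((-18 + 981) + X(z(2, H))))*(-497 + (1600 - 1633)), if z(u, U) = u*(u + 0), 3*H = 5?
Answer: -6172115/2 ≈ -3.0861e+6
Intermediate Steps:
H = 5/3 (H = (⅓)*5 = 5/3 ≈ 1.6667)
z(u, U) = u² (z(u, U) = u*u = u²)
X(x) = (26 + x)/(2*x) (X(x) = (26 + x)/((2*x)) = (26 + x)*(1/(2*x)) = (26 + x)/(2*x))
(4856 + ((-18 + 981) + X(z(2, H))))*(-497 + (1600 - 1633)) = (4856 + ((-18 + 981) + (26 + 2²)/(2*(2²))))*(-497 + (1600 - 1633)) = (4856 + (963 + (½)*(26 + 4)/4))*(-497 - 33) = (4856 + (963 + (½)*(¼)*30))*(-530) = (4856 + (963 + 15/4))*(-530) = (4856 + 3867/4)*(-530) = (23291/4)*(-530) = -6172115/2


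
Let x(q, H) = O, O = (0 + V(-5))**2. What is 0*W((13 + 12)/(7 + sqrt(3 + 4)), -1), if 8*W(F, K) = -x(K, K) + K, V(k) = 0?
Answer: 0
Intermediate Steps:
O = 0 (O = (0 + 0)**2 = 0**2 = 0)
x(q, H) = 0
W(F, K) = K/8 (W(F, K) = (-1*0 + K)/8 = (0 + K)/8 = K/8)
0*W((13 + 12)/(7 + sqrt(3 + 4)), -1) = 0*((1/8)*(-1)) = 0*(-1/8) = 0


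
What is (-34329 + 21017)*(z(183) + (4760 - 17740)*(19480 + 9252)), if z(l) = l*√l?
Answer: 4964595384320 - 2436096*√183 ≈ 4.9646e+12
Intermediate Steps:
z(l) = l^(3/2)
(-34329 + 21017)*(z(183) + (4760 - 17740)*(19480 + 9252)) = (-34329 + 21017)*(183^(3/2) + (4760 - 17740)*(19480 + 9252)) = -13312*(183*√183 - 12980*28732) = -13312*(183*√183 - 372941360) = -13312*(-372941360 + 183*√183) = 4964595384320 - 2436096*√183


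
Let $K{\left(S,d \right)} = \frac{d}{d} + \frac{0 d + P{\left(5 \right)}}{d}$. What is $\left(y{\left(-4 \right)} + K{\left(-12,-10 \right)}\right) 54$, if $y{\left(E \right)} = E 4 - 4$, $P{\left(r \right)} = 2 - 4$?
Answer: $- \frac{5076}{5} \approx -1015.2$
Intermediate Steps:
$P{\left(r \right)} = -2$ ($P{\left(r \right)} = 2 - 4 = -2$)
$y{\left(E \right)} = -4 + 4 E$ ($y{\left(E \right)} = 4 E - 4 = -4 + 4 E$)
$K{\left(S,d \right)} = 1 - \frac{2}{d}$ ($K{\left(S,d \right)} = \frac{d}{d} + \frac{0 d - 2}{d} = 1 + \frac{0 - 2}{d} = 1 - \frac{2}{d}$)
$\left(y{\left(-4 \right)} + K{\left(-12,-10 \right)}\right) 54 = \left(\left(-4 + 4 \left(-4\right)\right) + \frac{-2 - 10}{-10}\right) 54 = \left(\left(-4 - 16\right) - - \frac{6}{5}\right) 54 = \left(-20 + \frac{6}{5}\right) 54 = \left(- \frac{94}{5}\right) 54 = - \frac{5076}{5}$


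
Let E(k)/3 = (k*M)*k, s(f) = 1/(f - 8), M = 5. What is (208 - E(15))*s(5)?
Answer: 3167/3 ≈ 1055.7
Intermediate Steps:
s(f) = 1/(-8 + f)
E(k) = 15*k² (E(k) = 3*((k*5)*k) = 3*((5*k)*k) = 3*(5*k²) = 15*k²)
(208 - E(15))*s(5) = (208 - 15*15²)/(-8 + 5) = (208 - 15*225)/(-3) = (208 - 1*3375)*(-⅓) = (208 - 3375)*(-⅓) = -3167*(-⅓) = 3167/3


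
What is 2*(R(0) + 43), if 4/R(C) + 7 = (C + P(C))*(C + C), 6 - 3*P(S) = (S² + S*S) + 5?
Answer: 594/7 ≈ 84.857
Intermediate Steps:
P(S) = ⅓ - 2*S²/3 (P(S) = 2 - ((S² + S*S) + 5)/3 = 2 - ((S² + S²) + 5)/3 = 2 - (2*S² + 5)/3 = 2 - (5 + 2*S²)/3 = 2 + (-5/3 - 2*S²/3) = ⅓ - 2*S²/3)
R(C) = 4/(-7 + 2*C*(⅓ + C - 2*C²/3)) (R(C) = 4/(-7 + (C + (⅓ - 2*C²/3))*(C + C)) = 4/(-7 + (⅓ + C - 2*C²/3)*(2*C)) = 4/(-7 + 2*C*(⅓ + C - 2*C²/3)))
2*(R(0) + 43) = 2*(-12/(21 - 6*0² - 2*0 + 4*0³) + 43) = 2*(-12/(21 - 6*0 + 0 + 4*0) + 43) = 2*(-12/(21 + 0 + 0 + 0) + 43) = 2*(-12/21 + 43) = 2*(-12*1/21 + 43) = 2*(-4/7 + 43) = 2*(297/7) = 594/7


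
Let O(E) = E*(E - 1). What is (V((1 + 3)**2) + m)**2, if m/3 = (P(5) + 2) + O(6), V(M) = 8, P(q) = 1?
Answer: 11449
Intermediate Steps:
O(E) = E*(-1 + E)
m = 99 (m = 3*((1 + 2) + 6*(-1 + 6)) = 3*(3 + 6*5) = 3*(3 + 30) = 3*33 = 99)
(V((1 + 3)**2) + m)**2 = (8 + 99)**2 = 107**2 = 11449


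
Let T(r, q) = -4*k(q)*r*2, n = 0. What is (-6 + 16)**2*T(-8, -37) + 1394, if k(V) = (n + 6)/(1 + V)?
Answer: 982/3 ≈ 327.33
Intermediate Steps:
k(V) = 6/(1 + V) (k(V) = (0 + 6)/(1 + V) = 6/(1 + V))
T(r, q) = -48*r/(1 + q) (T(r, q) = -4*6/(1 + q)*r*2 = -24*r/(1 + q)*2 = -48*r/(1 + q))
(-6 + 16)**2*T(-8, -37) + 1394 = (-6 + 16)**2*(-48*(-8)/(1 - 37)) + 1394 = 10**2*(-48*(-8)/(-36)) + 1394 = 100*(-48*(-8)*(-1/36)) + 1394 = 100*(-32/3) + 1394 = -3200/3 + 1394 = 982/3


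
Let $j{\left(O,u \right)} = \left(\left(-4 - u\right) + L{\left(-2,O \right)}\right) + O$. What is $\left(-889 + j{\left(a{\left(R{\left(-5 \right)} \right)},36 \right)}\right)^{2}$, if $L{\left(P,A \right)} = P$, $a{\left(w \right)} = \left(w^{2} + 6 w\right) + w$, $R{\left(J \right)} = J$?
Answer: $885481$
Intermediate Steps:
$a{\left(w \right)} = w^{2} + 7 w$
$j{\left(O,u \right)} = -6 + O - u$ ($j{\left(O,u \right)} = \left(\left(-4 - u\right) - 2\right) + O = \left(-6 - u\right) + O = -6 + O - u$)
$\left(-889 + j{\left(a{\left(R{\left(-5 \right)} \right)},36 \right)}\right)^{2} = \left(-889 - \left(42 + 5 \left(7 - 5\right)\right)\right)^{2} = \left(-889 - 52\right)^{2} = \left(-941\right)^{2} = 885481$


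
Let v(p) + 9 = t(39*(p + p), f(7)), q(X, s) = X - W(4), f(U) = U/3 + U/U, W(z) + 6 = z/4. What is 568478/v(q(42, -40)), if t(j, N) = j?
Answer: 10726/69 ≈ 155.45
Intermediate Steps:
W(z) = -6 + z/4
f(U) = 1 + U/3 (f(U) = U*(⅓) + 1 = U/3 + 1 = 1 + U/3)
q(X, s) = 5 + X (q(X, s) = X - (-6 + (¼)*4) = X - (-6 + 1) = X - 1*(-5) = X + 5 = 5 + X)
v(p) = -9 + 78*p (v(p) = -9 + 39*(p + p) = -9 + 39*(2*p) = -9 + 78*p)
568478/v(q(42, -40)) = 568478/(-9 + 78*(5 + 42)) = 568478/(-9 + 78*47) = 568478/(-9 + 3666) = 568478/3657 = 568478*(1/3657) = 10726/69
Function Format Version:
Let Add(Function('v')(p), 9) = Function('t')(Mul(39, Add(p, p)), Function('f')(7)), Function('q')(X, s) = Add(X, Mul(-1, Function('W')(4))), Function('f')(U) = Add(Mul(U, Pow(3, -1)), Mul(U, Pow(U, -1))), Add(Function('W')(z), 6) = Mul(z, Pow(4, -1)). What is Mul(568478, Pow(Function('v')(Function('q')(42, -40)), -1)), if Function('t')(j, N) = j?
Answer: Rational(10726, 69) ≈ 155.45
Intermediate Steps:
Function('W')(z) = Add(-6, Mul(Rational(1, 4), z)) (Function('W')(z) = Add(-6, Mul(z, Pow(4, -1))) = Add(-6, Mul(z, Rational(1, 4))) = Add(-6, Mul(Rational(1, 4), z)))
Function('f')(U) = Add(1, Mul(Rational(1, 3), U)) (Function('f')(U) = Add(Mul(U, Rational(1, 3)), 1) = Add(Mul(Rational(1, 3), U), 1) = Add(1, Mul(Rational(1, 3), U)))
Function('q')(X, s) = Add(5, X) (Function('q')(X, s) = Add(X, Mul(-1, Add(-6, Mul(Rational(1, 4), 4)))) = Add(X, Mul(-1, Add(-6, 1))) = Add(X, Mul(-1, -5)) = Add(X, 5) = Add(5, X))
Function('v')(p) = Add(-9, Mul(78, p)) (Function('v')(p) = Add(-9, Mul(39, Add(p, p))) = Add(-9, Mul(39, Mul(2, p))) = Add(-9, Mul(78, p)))
Mul(568478, Pow(Function('v')(Function('q')(42, -40)), -1)) = Mul(568478, Pow(Add(-9, Mul(78, Add(5, 42))), -1)) = Mul(568478, Pow(Add(-9, Mul(78, 47)), -1)) = Mul(568478, Pow(Add(-9, 3666), -1)) = Mul(568478, Pow(3657, -1)) = Mul(568478, Rational(1, 3657)) = Rational(10726, 69)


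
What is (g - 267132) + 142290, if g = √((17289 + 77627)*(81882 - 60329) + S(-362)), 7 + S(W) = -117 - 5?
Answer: -124842 + √2045724419 ≈ -79612.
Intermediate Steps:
S(W) = -129 (S(W) = -7 + (-117 - 5) = -7 - 122 = -129)
g = √2045724419 (g = √((17289 + 77627)*(81882 - 60329) - 129) = √(94916*21553 - 129) = √(2045724548 - 129) = √2045724419 ≈ 45230.)
(g - 267132) + 142290 = (√2045724419 - 267132) + 142290 = (-267132 + √2045724419) + 142290 = -124842 + √2045724419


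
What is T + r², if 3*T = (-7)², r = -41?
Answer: 5092/3 ≈ 1697.3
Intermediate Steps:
T = 49/3 (T = (⅓)*(-7)² = (⅓)*49 = 49/3 ≈ 16.333)
T + r² = 49/3 + (-41)² = 49/3 + 1681 = 5092/3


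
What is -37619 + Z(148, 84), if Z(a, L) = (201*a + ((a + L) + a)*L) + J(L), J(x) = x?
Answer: 24133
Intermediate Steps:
Z(a, L) = L + 201*a + L*(L + 2*a) (Z(a, L) = (201*a + ((a + L) + a)*L) + L = (201*a + ((L + a) + a)*L) + L = (201*a + (L + 2*a)*L) + L = (201*a + L*(L + 2*a)) + L = L + 201*a + L*(L + 2*a))
-37619 + Z(148, 84) = -37619 + (84 + 84**2 + 201*148 + 2*84*148) = -37619 + (84 + 7056 + 29748 + 24864) = -37619 + 61752 = 24133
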